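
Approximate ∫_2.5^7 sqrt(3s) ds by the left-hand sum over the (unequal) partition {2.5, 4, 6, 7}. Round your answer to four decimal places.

Subinterval widths: 1.5, 2, 1.
Left endpoints: 2.5, 4, 6.
f(2.5) ≈ 2.7386, f(4) ≈ 3.4641, f(6) ≈ 4.2426.
Sum = Σ Δs_i · f(s_i).
Sum ≈ 15.2788.

15.2788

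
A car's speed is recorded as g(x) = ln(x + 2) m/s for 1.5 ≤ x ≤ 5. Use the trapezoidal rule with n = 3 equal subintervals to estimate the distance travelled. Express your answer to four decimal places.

5.7206

Δx = (5 − 1.5)/3 = 7/6.
g(1.5) ≈ 1.2528, g(8/3) ≈ 1.5404, g(23/6) ≈ 1.7636, g(5) ≈ 1.9459.
T_3 = (Δx/2)·[g(x_0) + 2g(x_1) + 2g(x_2) + g(x_3)].
Sum ≈ 5.7206.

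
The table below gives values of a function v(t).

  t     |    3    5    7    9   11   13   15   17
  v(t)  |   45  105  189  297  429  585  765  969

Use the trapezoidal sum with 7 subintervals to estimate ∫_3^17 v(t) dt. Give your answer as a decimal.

5754

Δt = 2.
T_7 = (2/2)·[45 + 2·105 + 2·189 + 2·297 + 2·429 + 2·585 + 2·765 + 969] = 5754.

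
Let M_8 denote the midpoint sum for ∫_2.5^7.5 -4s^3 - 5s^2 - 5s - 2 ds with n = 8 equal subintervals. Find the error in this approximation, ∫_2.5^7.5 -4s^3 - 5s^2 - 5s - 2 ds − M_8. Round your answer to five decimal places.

-10.57943

Exact integral: ∫_2.5^7.5 f(s) ds ≈ -3937.0833333.
M_8 = -3926.50390625.
Error ≈ -3937.0833333 − (-3926.50390625) ≈ -10.57943.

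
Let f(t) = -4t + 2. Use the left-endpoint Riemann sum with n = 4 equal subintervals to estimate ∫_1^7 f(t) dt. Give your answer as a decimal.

Δt = (7 − 1)/4 = 1.5.
Left endpoints: 1, 2.5, 4, 5.5.
f(1) = -2, f(2.5) = -8, f(4) = -14, f(5.5) = -20.
Sum = Δt · [f(1) + f(2.5) + f(4) + f(5.5)].
Sum = -66.

-66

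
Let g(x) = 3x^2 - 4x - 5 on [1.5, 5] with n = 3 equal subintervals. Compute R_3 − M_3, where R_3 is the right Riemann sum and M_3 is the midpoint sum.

35.21875

R_3 ≈ 92.6527778.
M_3 ≈ 57.4340278.
R_3 − M_3 = 35.21875.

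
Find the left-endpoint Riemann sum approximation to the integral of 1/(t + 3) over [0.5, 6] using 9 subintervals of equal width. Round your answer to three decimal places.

Δt = (6 − 0.5)/9 = 11/18.
Left endpoints: 0.5, 10/9, 31/18, 7/3, 53/18, 32/9, 25/6, 43/9, 97/18.
f(0.5) = 2/7, f(10/9) = 9/37, f(31/18) = 18/85, f(7/3) = 0.1875, f(53/18) = 18/107, f(32/9) = 9/59, f(25/6) = 6/43, f(43/9) = 9/70, f(97/18) = 18/151.
Sum = Δt · [f(0.5) + f(10/9) + f(31/18) + ...].
Sum ≈ 1.000.

1.000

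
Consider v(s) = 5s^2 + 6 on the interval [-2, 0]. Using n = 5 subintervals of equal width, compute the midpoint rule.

25.2

Δs = (0 − (-2))/5 = 0.4.
Midpoints: -1.8, -1.4, -1, -0.6, -0.2.
v(-1.8) = 22.2, v(-1.4) = 15.8, v(-1) = 11, v(-0.6) = 7.8, v(-0.2) = 6.2.
Sum = Δs · [v(-1.8) + v(-1.4) + v(-1) + v(-0.6) + v(-0.2)].
Sum = 25.2.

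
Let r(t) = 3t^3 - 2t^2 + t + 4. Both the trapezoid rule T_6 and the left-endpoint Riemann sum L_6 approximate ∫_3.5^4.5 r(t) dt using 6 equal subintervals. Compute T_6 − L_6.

10.8125

T_6 ≈ 170.9907407.
L_6 ≈ 160.1782407.
T_6 − L_6 = 10.8125.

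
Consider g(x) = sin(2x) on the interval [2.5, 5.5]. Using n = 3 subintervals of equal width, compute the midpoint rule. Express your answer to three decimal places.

0.166

Δx = (5.5 − 2.5)/3 = 1.
Midpoints: 3, 4, 5.
g(3) ≈ -0.279, g(4) ≈ 0.989, g(5) ≈ -0.544.
Sum = Δx · [g(3) + g(4) + g(5)].
Sum ≈ 0.166.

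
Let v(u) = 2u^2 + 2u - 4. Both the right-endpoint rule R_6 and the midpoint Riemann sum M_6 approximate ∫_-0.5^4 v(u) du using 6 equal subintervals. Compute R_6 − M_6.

16.453125

R_6 = 56.53125.
M_6 = 40.078125.
R_6 − M_6 = 16.453125.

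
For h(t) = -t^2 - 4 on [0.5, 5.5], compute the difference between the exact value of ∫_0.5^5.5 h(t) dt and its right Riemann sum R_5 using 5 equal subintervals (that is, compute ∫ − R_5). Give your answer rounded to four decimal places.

15.8333

Exact integral: ∫_0.5^5.5 h(t) dt ≈ -75.416667.
R_5 = -91.25.
Error ≈ -75.416667 − (-91.25) ≈ 15.8333.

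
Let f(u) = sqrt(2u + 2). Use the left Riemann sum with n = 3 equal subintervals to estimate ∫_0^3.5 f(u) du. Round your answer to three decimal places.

7.091

Δu = (3.5 − 0)/3 = 7/6.
Left endpoints: 0, 7/6, 7/3.
f(0) ≈ 1.414, f(7/6) ≈ 2.082, f(7/3) ≈ 2.582.
Sum = Δu · [f(0) + f(7/6) + f(7/3)].
Sum ≈ 7.091.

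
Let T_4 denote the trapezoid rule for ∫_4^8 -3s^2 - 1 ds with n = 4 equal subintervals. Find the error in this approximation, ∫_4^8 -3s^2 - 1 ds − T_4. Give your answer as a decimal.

2

Exact integral: ∫_4^8 f(s) ds = -452.
T_4 = -454.
Error = -452 − (-454) = 2.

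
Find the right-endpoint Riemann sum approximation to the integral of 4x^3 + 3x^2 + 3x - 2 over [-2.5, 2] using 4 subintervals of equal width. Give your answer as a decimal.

Δx = (2 − (-2.5))/4 = 1.125.
Right endpoints: -1.375, -0.25, 0.875, 2.
f(-1.375) = -10.8515625, f(-0.25) = -2.625, f(0.875) = 5.6015625, f(2) = 48.
Sum = Δx · [f(-1.375) + f(-0.25) + f(0.875) + f(2)].
Sum = 45.140625.

45.140625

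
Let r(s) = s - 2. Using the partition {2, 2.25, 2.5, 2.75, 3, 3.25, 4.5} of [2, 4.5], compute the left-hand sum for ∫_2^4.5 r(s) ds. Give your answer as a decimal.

Subinterval widths: 0.25, 0.25, 0.25, 0.25, 0.25, 1.25.
Left endpoints: 2, 2.25, 2.5, 2.75, 3, 3.25.
r(2) = 0, r(2.25) = 0.25, r(2.5) = 0.5, r(2.75) = 0.75, r(3) = 1, r(3.25) = 1.25.
Sum = Σ Δs_i · r(s_i).
Sum = 2.1875.

2.1875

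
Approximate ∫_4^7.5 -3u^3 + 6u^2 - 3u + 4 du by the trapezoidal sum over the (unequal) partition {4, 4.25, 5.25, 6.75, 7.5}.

Subinterval widths: 0.25, 1, 1.5, 0.75.
f(4) = -104, f(4.25) = -130.671875, f(5.25) = -280.484375, f(6.75) = -665.515625, f(7.5) = -946.625.
On each subinterval the trapezoid contributes (Δu_i/2)·[f(u_{i-1}) + f(u_i)].
Sum = -1548.96484375.

-1548.96484375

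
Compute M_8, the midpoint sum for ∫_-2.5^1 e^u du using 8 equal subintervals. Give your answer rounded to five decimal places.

2.61529

Δu = (1 − (-2.5))/8 = 0.4375.
Midpoints: -2.28125, -1.84375, -1.40625, -0.96875, -0.53125, -0.09375, 0.34375, 0.78125.
f(-2.28125) ≈ 0.10216, f(-1.84375) ≈ 0.15822, f(-1.40625) ≈ 0.24506, f(-0.96875) ≈ 0.37956, f(-0.53125) ≈ 0.58787, f(-0.09375) ≈ 0.91051, f(0.34375) ≈ 1.41023, f(0.78125) ≈ 2.18420.
Sum = Δu · [f(-2.28125) + f(-1.84375) + f(-1.40625) + ...].
Sum ≈ 2.61529.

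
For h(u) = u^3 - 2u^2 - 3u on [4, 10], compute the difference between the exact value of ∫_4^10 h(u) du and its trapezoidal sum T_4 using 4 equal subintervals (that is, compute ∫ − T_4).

Exact integral: ∫_4^10 h(u) du = 1686.
T_4 = 1728.75.
Error = 1686 − 1728.75 = -42.75.

-42.75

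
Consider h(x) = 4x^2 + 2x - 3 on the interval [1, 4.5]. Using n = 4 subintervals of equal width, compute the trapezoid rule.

Δx = (4.5 − 1)/4 = 0.875.
h(1) = 3, h(1.875) = 14.8125, h(2.75) = 32.75, h(3.625) = 56.8125, h(4.5) = 87.
T_4 = (Δx/2)·[h(x_0) + 2h(x_1) + 2h(x_2) + 2h(x_3) + h(x_4)].
Sum = 130.703125.

130.703125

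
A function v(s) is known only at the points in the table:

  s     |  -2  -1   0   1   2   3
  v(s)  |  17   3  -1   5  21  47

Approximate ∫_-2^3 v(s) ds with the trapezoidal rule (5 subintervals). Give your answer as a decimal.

Δs = 1.
T_5 = (1/2)·[17 + 2·3 + 2·(-1) + 2·5 + 2·21 + 47] = 60.

60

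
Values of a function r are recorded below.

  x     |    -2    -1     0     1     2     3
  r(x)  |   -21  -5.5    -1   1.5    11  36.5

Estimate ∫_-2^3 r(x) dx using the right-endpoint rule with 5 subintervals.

Δx = 1.
Sum = 1·[(-5.5) + (-1) + 1.5 + 11 + 36.5] = 42.5.

42.5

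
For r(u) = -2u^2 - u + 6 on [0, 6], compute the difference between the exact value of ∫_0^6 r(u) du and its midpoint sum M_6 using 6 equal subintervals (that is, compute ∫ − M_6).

-1

Exact integral: ∫_0^6 r(u) du = -126.
M_6 = -125.
Error = -126 − (-125) = -1.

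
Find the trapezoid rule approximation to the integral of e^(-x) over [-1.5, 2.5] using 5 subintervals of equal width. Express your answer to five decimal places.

Δx = (2.5 − (-1.5))/5 = 0.8.
f(-1.5) ≈ 4.48169, f(-0.7) ≈ 2.01375, f(0.1) ≈ 0.90484, f(0.9) ≈ 0.40657, f(1.7) ≈ 0.18268, f(2.5) ≈ 0.08208.
T_5 = (Δx/2)·[f(x_0) + 2f(x_1) + ... + 2f(x_{4}) + f(x_5)].
Sum ≈ 4.63178.

4.63178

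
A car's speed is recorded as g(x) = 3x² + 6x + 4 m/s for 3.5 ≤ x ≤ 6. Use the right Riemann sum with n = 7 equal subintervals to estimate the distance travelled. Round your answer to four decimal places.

269.9362

Δx = (6 − 3.5)/7 = 5/14.
Right endpoints: 27/7, 59/14, 32/7, 69/14, 37/7, 79/14, 6.
g(27/7) = 3517/49, g(59/14) = 16183/196, g(32/7) = 4612/49, g(69/14) = 20863/196, g(37/7) = 5857/49, g(79/14) = 26143/196, g(6) = 148.
Sum = Δx · [g(27/7) + g(59/14) + g(32/7) + ...].
Sum ≈ 269.9362.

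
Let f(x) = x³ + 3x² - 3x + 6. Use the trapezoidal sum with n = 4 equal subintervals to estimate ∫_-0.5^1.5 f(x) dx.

14.125

Δx = (1.5 − (-0.5))/4 = 0.5.
f(-0.5) = 8.125, f(0) = 6, f(0.5) = 5.375, f(1) = 7, f(1.5) = 11.625.
T_4 = (Δx/2)·[f(x_0) + 2f(x_1) + 2f(x_2) + 2f(x_3) + f(x_4)].
Sum = 14.125.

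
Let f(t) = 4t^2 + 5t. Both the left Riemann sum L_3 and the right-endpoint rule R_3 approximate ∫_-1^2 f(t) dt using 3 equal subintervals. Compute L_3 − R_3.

-27

L_3 = 8.
R_3 = 35.
L_3 − R_3 = -27.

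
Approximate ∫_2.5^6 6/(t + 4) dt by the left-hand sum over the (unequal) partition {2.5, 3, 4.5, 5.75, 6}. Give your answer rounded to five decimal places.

2.78345

Subinterval widths: 0.5, 1.5, 1.25, 0.25.
Left endpoints: 2.5, 3, 4.5, 5.75.
f(2.5) = 12/13, f(3) = 6/7, f(4.5) = 12/17, f(5.75) = 8/13.
Sum = Σ Δt_i · f(t_i).
Sum ≈ 2.78345.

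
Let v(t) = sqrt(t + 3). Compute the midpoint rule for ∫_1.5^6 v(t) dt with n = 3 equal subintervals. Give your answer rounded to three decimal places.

Δt = (6 − 1.5)/3 = 1.5.
Midpoints: 2.25, 3.75, 5.25.
v(2.25) ≈ 2.291, v(3.75) ≈ 2.598, v(5.25) ≈ 2.872.
Sum = Δt · [v(2.25) + v(3.75) + v(5.25)].
Sum ≈ 11.642.

11.642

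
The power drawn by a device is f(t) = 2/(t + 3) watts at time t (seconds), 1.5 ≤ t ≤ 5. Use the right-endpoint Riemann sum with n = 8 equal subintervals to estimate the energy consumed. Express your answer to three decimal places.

1.109

Δt = (5 − 1.5)/8 = 0.4375.
Right endpoints: 1.9375, 2.375, 2.8125, 3.25, 3.6875, 4.125, 4.5625, 5.
f(1.9375) = 32/79, f(2.375) = 16/43, f(2.8125) = 32/93, f(3.25) = 0.32, f(3.6875) = 32/107, f(4.125) = 16/57, f(4.5625) = 32/121, f(5) = 0.25.
Sum = Δt · [f(1.9375) + f(2.375) + f(2.8125) + ...].
Sum ≈ 1.109.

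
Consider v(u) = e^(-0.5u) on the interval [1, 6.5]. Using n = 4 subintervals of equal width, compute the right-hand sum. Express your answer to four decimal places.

0.7896

Δu = (6.5 − 1)/4 = 1.375.
Right endpoints: 2.375, 3.75, 5.125, 6.5.
v(2.375) ≈ 0.3050, v(3.75) ≈ 0.1534, v(5.125) ≈ 0.0771, v(6.5) ≈ 0.0388.
Sum = Δu · [v(2.375) + v(3.75) + v(5.125) + v(6.5)].
Sum ≈ 0.7896.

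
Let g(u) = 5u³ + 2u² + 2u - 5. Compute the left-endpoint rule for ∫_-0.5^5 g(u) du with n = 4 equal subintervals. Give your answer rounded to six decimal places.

Δu = (5 − (-0.5))/4 = 1.375.
Left endpoints: -0.5, 0.875, 2.25, 3.625.
g(-0.5) = -6.125, g(0.875) = 835/512, g(2.25) = 66.578125, g(3.625) = 136553/512.
Sum = Δu · [g(-0.5) + g(0.875) + g(2.25) + g(3.625)].
Sum ≈ 452.084961.

452.084961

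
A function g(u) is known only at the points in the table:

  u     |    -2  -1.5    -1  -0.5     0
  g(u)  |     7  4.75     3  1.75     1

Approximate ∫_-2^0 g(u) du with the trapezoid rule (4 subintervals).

6.75

Δu = 0.5.
T_4 = (0.5/2)·[7 + 2·4.75 + 2·3 + 2·1.75 + 1] = 6.75.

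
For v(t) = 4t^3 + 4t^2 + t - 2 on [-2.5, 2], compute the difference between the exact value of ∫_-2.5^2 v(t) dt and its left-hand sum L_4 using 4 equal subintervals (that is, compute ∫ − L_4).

Exact integral: ∫_-2.5^2 v(t) dt = -1.6875.
L_4 = -51.36328125.
Error = -1.6875 − (-51.36328125) = 49.67578125.

49.67578125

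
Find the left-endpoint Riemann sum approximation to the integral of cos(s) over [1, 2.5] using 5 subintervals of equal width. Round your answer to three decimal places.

Δs = (2.5 − 1)/5 = 0.3.
Left endpoints: 1, 1.3, 1.6, 1.9, 2.2.
f(1) ≈ 0.540, f(1.3) ≈ 0.267, f(1.6) ≈ -0.029, f(1.9) ≈ -0.323, f(2.2) ≈ -0.589.
Sum = Δs · [f(1) + f(1.3) + f(1.6) + f(1.9) + f(2.2)].
Sum ≈ -0.040.

-0.040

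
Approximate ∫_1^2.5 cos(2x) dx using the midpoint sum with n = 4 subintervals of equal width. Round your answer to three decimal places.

Δx = (2.5 − 1)/4 = 0.375.
Midpoints: 1.1875, 1.5625, 1.9375, 2.3125.
f(1.1875) ≈ -0.720, f(1.5625) ≈ -1.000, f(1.9375) ≈ -0.743, f(2.3125) ≈ -0.087.
Sum = Δx · [f(1.1875) + f(1.5625) + f(1.9375) + f(2.3125)].
Sum ≈ -0.956.

-0.956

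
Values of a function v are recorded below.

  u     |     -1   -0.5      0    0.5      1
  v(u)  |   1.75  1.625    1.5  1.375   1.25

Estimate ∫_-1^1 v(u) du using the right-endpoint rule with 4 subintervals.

Δu = 0.5.
Sum = 0.5·[1.625 + 1.5 + 1.375 + 1.25] = 2.875.

2.875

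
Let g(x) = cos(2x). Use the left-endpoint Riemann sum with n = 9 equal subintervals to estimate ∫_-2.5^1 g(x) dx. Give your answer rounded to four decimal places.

0.1125

Δx = (1 − (-2.5))/9 = 7/18.
Left endpoints: -2.5, -19/9, -31/18, -4/3, -17/18, -5/9, -1/6, 2/9, 11/18.
g(-2.5) ≈ 0.2837, g(-19/9) ≈ -0.4708, g(-31/18) ≈ -0.9545, g(-4/3) ≈ -0.8893, g(-17/18) ≈ -0.3128, g(-5/9) ≈ 0.4437, g(-1/6) ≈ 0.9450, g(2/9) ≈ 0.9028, g(11/18) ≈ 0.3416.
Sum = Δx · [g(-2.5) + g(-19/9) + g(-31/18) + ...].
Sum ≈ 0.1125.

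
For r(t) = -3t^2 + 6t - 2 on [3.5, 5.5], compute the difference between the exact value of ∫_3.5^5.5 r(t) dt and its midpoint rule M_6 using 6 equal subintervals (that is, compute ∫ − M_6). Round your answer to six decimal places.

Exact integral: ∫_3.5^5.5 r(t) dt = -73.5.
M_6 ≈ -73.44444444.
Error ≈ -73.5 − (-73.44444444) ≈ -0.055556.

-0.055556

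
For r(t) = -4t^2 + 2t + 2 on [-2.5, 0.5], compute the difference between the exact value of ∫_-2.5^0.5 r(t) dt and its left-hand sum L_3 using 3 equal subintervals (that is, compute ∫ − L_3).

17

Exact integral: ∫_-2.5^0.5 r(t) dt = -21.
L_3 = -38.
Error = -21 − (-38) = 17.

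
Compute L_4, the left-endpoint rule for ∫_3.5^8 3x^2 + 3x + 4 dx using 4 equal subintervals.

Δx = (8 − 3.5)/4 = 1.125.
Left endpoints: 3.5, 4.625, 5.75, 6.875.
f(3.5) = 51.25, f(4.625) = 82.046875, f(5.75) = 120.4375, f(6.875) = 166.421875.
Sum = Δx · [f(3.5) + f(4.625) + f(5.75) + f(6.875)].
Sum = 472.67578125.

472.67578125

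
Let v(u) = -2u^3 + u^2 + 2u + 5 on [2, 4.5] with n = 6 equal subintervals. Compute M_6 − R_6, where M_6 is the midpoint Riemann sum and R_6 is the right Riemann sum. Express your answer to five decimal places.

32.21571

M_6 ≈ -139.9037905.
R_6 ≈ -172.1195023.
M_6 − R_6 ≈ 32.21571.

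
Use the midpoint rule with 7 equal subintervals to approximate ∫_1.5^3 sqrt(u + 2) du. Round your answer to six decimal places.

3.088376

Δu = (3 − 1.5)/7 = 3/14.
Midpoints: 45/28, 51/28, 57/28, 2.25, 69/28, 75/28, 81/28.
f(45/28) ≈ 1.899248, f(51/28) ≈ 1.954847, f(57/28) ≈ 2.008909, f(2.25) ≈ 2.061553, f(69/28) ≈ 2.112886, f(75/28) ≈ 2.163001, f(81/28) ≈ 2.211980.
Sum = Δu · [f(45/28) + f(51/28) + f(57/28) + ...].
Sum ≈ 3.088376.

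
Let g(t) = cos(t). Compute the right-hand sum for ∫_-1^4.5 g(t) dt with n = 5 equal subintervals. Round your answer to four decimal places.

-0.5352

Δt = (4.5 − (-1))/5 = 1.1.
Right endpoints: 0.1, 1.2, 2.3, 3.4, 4.5.
g(0.1) ≈ 0.9950, g(1.2) ≈ 0.3624, g(2.3) ≈ -0.6663, g(3.4) ≈ -0.9668, g(4.5) ≈ -0.2108.
Sum = Δt · [g(0.1) + g(1.2) + g(2.3) + g(3.4) + g(4.5)].
Sum ≈ -0.5352.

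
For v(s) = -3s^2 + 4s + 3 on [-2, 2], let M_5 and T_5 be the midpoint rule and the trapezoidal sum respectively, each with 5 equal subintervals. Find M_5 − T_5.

1.92

M_5 = -3.36.
T_5 = -5.28.
M_5 − T_5 = 1.92.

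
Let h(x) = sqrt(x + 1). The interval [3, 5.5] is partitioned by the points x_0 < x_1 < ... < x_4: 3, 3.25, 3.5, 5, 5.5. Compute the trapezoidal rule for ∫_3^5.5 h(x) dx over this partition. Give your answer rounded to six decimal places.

Subinterval widths: 0.25, 0.25, 1.5, 0.5.
h(3) ≈ 2.000000, h(3.25) ≈ 2.061553, h(3.5) ≈ 2.121320, h(5) ≈ 2.449490, h(5.5) ≈ 2.549510.
On each subinterval the trapezoid contributes (Δx_i/2)·[h(x_{i-1}) + h(x_i)].
Sum ≈ 5.708411.

5.708411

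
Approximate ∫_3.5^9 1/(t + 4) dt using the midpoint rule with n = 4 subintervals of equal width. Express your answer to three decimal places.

Δt = (9 − 3.5)/4 = 1.375.
Midpoints: 4.1875, 5.5625, 6.9375, 8.3125.
f(4.1875) = 16/131, f(5.5625) = 16/153, f(6.9375) = 16/175, f(8.3125) = 16/197.
Sum = Δt · [f(4.1875) + f(5.5625) + f(6.9375) + f(8.3125)].
Sum ≈ 0.549.

0.549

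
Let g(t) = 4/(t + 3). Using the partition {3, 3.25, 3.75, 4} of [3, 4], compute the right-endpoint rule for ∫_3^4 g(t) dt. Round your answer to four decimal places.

Subinterval widths: 0.25, 0.5, 0.25.
Right endpoints: 3.25, 3.75, 4.
g(3.25) = 0.64, g(3.75) = 16/27, g(4) = 4/7.
Sum = Σ Δt_i · g(t_i).
Sum ≈ 0.5992.

0.5992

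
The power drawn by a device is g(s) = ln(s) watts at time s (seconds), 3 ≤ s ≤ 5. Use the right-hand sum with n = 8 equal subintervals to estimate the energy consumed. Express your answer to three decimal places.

Δs = (5 − 3)/8 = 0.25.
Right endpoints: 3.25, 3.5, 3.75, 4, 4.25, 4.5, 4.75, 5.
g(3.25) ≈ 1.179, g(3.5) ≈ 1.253, g(3.75) ≈ 1.322, g(4) ≈ 1.386, g(4.25) ≈ 1.447, g(4.5) ≈ 1.504, g(4.75) ≈ 1.558, g(5) ≈ 1.609.
Sum = Δs · [g(3.25) + g(3.5) + g(3.75) + ...].
Sum ≈ 2.815.

2.815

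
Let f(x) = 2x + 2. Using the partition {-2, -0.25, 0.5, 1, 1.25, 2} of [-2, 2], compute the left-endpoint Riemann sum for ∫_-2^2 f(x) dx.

Subinterval widths: 1.75, 0.75, 0.5, 0.25, 0.75.
Left endpoints: -2, -0.25, 0.5, 1, 1.25.
f(-2) = -2, f(-0.25) = 1.5, f(0.5) = 3, f(1) = 4, f(1.25) = 4.5.
Sum = Σ Δx_i · f(x_i).
Sum = 3.5.

3.5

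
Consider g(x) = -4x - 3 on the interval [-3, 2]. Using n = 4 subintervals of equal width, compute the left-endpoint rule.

Δx = (2 − (-3))/4 = 1.25.
Left endpoints: -3, -1.75, -0.5, 0.75.
g(-3) = 9, g(-1.75) = 4, g(-0.5) = -1, g(0.75) = -6.
Sum = Δx · [g(-3) + g(-1.75) + g(-0.5) + g(0.75)].
Sum = 7.5.

7.5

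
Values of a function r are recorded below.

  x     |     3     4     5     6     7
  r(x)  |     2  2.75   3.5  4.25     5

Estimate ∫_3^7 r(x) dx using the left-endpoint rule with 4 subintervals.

Δx = 1.
Sum = 1·[2 + 2.75 + 3.5 + 4.25] = 12.5.

12.5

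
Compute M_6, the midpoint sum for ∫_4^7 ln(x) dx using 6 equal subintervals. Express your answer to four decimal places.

Δx = (7 − 4)/6 = 0.5.
Midpoints: 4.25, 4.75, 5.25, 5.75, 6.25, 6.75.
f(4.25) ≈ 1.4469, f(4.75) ≈ 1.5581, f(5.25) ≈ 1.6582, f(5.75) ≈ 1.7492, f(6.25) ≈ 1.8326, f(6.75) ≈ 1.9095.
Sum = Δx · [f(4.25) + f(4.75) + f(5.25) + ...].
Sum ≈ 5.0773.

5.0773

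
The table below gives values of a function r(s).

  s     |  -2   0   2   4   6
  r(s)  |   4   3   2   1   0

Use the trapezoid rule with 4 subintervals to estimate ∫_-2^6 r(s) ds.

16

Δs = 2.
T_4 = (2/2)·[4 + 2·3 + 2·2 + 2·1 + 0] = 16.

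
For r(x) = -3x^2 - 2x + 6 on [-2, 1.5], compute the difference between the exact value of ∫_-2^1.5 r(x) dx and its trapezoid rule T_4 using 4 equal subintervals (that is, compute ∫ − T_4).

Exact integral: ∫_-2^1.5 r(x) dx = 11.375.
T_4 = 10.03515625.
Error = 11.375 − 10.03515625 = 1.33984375.

1.33984375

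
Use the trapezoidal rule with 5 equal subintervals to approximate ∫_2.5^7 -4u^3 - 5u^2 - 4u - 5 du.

-3053.2275

Δu = (7 − 2.5)/5 = 0.9.
f(2.5) = -108.75, f(3.4) = -233.616, f(4.3) = -432.678, f(5.2) = -723.432, f(6.1) = -1123.374, f(7) = -1650.
T_5 = (Δu/2)·[f(u_0) + 2f(u_1) + ... + 2f(u_{4}) + f(u_5)].
Sum = -3053.2275.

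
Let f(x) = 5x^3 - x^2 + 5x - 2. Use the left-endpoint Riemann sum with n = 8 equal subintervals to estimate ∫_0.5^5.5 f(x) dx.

909.453125

Δx = (5.5 − 0.5)/8 = 0.625.
Left endpoints: 0.5, 1.125, 1.75, 2.375, 3, 3.625, 4.25, 4.875.
f(0.5) = 0.875, f(1.125) = 4853/512, f(1.75) = 30.484375, f(2.375) = 36463/512, f(3) = 139, f(3.625) = 123473/512, f(4.25) = 385.015625, f(4.875) = 295883/512.
Sum = Δx · [f(0.5) + f(1.125) + f(1.75) + ...].
Sum = 909.453125.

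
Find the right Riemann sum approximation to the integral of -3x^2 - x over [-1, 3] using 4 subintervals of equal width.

-48

Δx = (3 − (-1))/4 = 1.
Right endpoints: 0, 1, 2, 3.
f(0) = 0, f(1) = -4, f(2) = -14, f(3) = -30.
Sum = Δx · [f(0) + f(1) + f(2) + f(3)].
Sum = -48.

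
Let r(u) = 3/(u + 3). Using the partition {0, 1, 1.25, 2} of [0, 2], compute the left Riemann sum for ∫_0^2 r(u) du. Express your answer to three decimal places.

1.717

Subinterval widths: 1, 0.25, 0.75.
Left endpoints: 0, 1, 1.25.
r(0) = 1, r(1) = 0.75, r(1.25) = 12/17.
Sum = Σ Δu_i · r(u_i).
Sum ≈ 1.717.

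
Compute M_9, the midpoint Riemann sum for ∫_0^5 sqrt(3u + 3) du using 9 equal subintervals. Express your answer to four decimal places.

15.8224

Δu = (5 − 0)/9 = 5/9.
Midpoints: 5/18, 5/6, 25/18, 35/18, 2.5, 55/18, 65/18, 25/6, 85/18.
f(5/18) ≈ 1.9579, f(5/6) ≈ 2.3452, f(25/18) ≈ 2.6771, f(35/18) ≈ 2.9721, f(2.5) ≈ 3.2404, f(55/18) ≈ 3.4881, f(65/18) ≈ 3.7193, f(25/6) ≈ 3.9370, f(85/18) ≈ 4.1433.
Sum = Δu · [f(5/18) + f(5/6) + f(25/18) + ...].
Sum ≈ 15.8224.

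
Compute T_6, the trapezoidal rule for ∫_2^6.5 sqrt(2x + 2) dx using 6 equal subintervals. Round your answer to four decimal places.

Δx = (6.5 − 2)/6 = 0.75.
f(2) ≈ 2.4495, f(2.75) ≈ 2.7386, f(3.5) ≈ 3.0000, f(4.25) ≈ 3.2404, f(5) ≈ 3.4641, f(5.75) ≈ 3.6742, f(6.5) ≈ 3.8730.
T_6 = (Δx/2)·[f(x_0) + 2f(x_1) + ... + 2f(x_{5}) + f(x_6)].
Sum ≈ 14.4589.

14.4589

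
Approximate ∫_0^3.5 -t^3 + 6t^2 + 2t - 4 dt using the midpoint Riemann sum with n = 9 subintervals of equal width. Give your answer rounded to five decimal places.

Δt = (3.5 − 0)/9 = 7/18.
Midpoints: 7/36, 7/12, 35/36, 49/36, 1.75, 77/36, 91/36, 35/12, 119/36.
f(7/36) = -158239/46656, f(7/12) = -1711/1728, f(35/36) = 125821/46656, f(49/36) = 341351/46656, f(1.75) = 12.515625, f(77/36) = 837091/46656, f(91/36) = 1084373/46656, f(35/12) = 48493/1728, f(119/36) = 1495441/46656.
Sum = Δt · [f(7/36) + f(7/12) + f(35/36) + ...].
Sum ≈ 46.45129.

46.45129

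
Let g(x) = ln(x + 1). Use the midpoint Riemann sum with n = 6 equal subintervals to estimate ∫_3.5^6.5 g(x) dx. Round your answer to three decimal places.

Δx = (6.5 − 3.5)/6 = 0.5.
Midpoints: 3.75, 4.25, 4.75, 5.25, 5.75, 6.25.
g(3.75) ≈ 1.558, g(4.25) ≈ 1.658, g(4.75) ≈ 1.749, g(5.25) ≈ 1.833, g(5.75) ≈ 1.910, g(6.25) ≈ 1.981.
Sum = Δx · [g(3.75) + g(4.25) + g(4.75) + ...].
Sum ≈ 5.344.

5.344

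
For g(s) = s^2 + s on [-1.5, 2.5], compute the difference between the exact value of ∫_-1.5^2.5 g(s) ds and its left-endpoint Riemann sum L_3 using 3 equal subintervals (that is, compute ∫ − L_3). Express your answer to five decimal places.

Exact integral: ∫_-1.5^2.5 g(s) ds ≈ 8.3333333.
L_3 ≈ 4.1851852.
Error ≈ 8.3333333 − 4.1851852 ≈ 4.14815.

4.14815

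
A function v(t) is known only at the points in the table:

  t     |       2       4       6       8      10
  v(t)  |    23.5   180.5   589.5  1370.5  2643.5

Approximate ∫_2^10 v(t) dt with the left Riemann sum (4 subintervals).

Δt = 2.
Sum = 2·[23.5 + 180.5 + 589.5 + 1370.5] = 4328.

4328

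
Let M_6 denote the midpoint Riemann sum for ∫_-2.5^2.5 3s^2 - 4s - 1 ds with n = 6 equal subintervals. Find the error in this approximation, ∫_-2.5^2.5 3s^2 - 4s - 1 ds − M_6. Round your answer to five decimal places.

0.86806

Exact integral: ∫_-2.5^2.5 f(s) ds = 26.25.
M_6 ≈ 25.3819444.
Error ≈ 26.25 − 25.3819444 ≈ 0.86806.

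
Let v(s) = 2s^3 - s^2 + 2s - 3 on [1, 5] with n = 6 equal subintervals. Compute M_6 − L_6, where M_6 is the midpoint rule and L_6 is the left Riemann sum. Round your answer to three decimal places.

69.778

M_6 ≈ 280.14815.
L_6 ≈ 210.37037.
M_6 − L_6 ≈ 69.778.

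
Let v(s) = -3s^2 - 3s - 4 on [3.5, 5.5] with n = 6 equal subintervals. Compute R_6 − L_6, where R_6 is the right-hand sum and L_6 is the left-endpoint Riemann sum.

R_6 ≈ -168.6111111.
L_6 ≈ -148.6111111.
R_6 − L_6 = -20.

-20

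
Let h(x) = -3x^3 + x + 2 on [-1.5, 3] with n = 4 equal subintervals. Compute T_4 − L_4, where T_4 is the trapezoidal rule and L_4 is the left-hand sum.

T_4 ≈ -50.985352.
L_4 ≈ -2.258789.
T_4 − L_4 = -48.7265625.

-48.7265625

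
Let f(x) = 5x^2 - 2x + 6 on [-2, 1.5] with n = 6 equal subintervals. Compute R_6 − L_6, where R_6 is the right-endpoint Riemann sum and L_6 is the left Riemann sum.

R_6 ≈ 38.10706.
L_6 ≈ 47.29456.
R_6 − L_6 = -9.1875.

-9.1875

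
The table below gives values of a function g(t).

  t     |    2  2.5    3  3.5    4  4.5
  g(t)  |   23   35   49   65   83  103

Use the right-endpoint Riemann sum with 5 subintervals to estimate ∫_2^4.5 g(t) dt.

Δt = 0.5.
Sum = 0.5·[35 + 49 + 65 + 83 + 103] = 167.5.

167.5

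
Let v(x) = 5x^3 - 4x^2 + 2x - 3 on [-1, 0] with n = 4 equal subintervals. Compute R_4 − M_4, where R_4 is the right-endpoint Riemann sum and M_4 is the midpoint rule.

R_4 = -5.328125.
M_4 = -6.5234375.
R_4 − M_4 = 1.1953125.

1.1953125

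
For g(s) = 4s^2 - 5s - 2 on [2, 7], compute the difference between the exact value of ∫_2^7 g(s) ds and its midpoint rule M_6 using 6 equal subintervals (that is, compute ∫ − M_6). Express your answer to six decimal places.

1.157407

Exact integral: ∫_2^7 g(s) ds ≈ 324.16666667.
M_6 ≈ 323.00925926.
Error ≈ 324.16666667 − 323.00925926 ≈ 1.157407.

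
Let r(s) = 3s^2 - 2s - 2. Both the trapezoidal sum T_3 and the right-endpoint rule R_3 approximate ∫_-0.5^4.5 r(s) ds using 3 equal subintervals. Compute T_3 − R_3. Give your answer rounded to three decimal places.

-41.667

T_3 ≈ 68.19444.
R_3 ≈ 109.86111.
T_3 − R_3 ≈ -41.667.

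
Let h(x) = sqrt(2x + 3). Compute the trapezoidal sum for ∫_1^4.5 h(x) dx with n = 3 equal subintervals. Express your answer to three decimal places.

Δx = (4.5 − 1)/3 = 7/6.
h(1) ≈ 2.236, h(13/6) ≈ 2.708, h(10/3) ≈ 3.109, h(4.5) ≈ 3.464.
T_3 = (Δx/2)·[h(x_0) + 2h(x_1) + 2h(x_2) + h(x_3)].
Sum ≈ 10.112.

10.112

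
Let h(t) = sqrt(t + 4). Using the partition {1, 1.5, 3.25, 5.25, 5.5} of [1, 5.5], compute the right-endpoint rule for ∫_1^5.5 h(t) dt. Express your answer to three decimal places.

Subinterval widths: 0.5, 1.75, 2, 0.25.
Right endpoints: 1.5, 3.25, 5.25, 5.5.
h(1.5) ≈ 2.345, h(3.25) ≈ 2.693, h(5.25) ≈ 3.041, h(5.5) ≈ 3.082.
Sum = Σ Δt_i · h(t_i).
Sum ≈ 12.738.

12.738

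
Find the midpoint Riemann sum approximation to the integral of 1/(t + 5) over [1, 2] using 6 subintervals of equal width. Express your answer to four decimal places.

0.1541

Δt = (2 − 1)/6 = 1/6.
Midpoints: 13/12, 1.25, 17/12, 19/12, 1.75, 23/12.
f(13/12) = 12/73, f(1.25) = 0.16, f(17/12) = 12/77, f(19/12) = 12/79, f(1.75) = 4/27, f(23/12) = 12/83.
Sum = Δt · [f(13/12) + f(1.25) + f(17/12) + ...].
Sum ≈ 0.1541.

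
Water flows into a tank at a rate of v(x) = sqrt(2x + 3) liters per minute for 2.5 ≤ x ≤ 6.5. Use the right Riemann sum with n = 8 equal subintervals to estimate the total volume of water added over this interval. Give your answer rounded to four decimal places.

Δx = (6.5 − 2.5)/8 = 0.5.
Right endpoints: 3, 3.5, 4, 4.5, 5, 5.5, 6, 6.5.
v(3) ≈ 3.0000, v(3.5) ≈ 3.1623, v(4) ≈ 3.3166, v(4.5) ≈ 3.4641, v(5) ≈ 3.6056, v(5.5) ≈ 3.7417, v(6) ≈ 3.8730, v(6.5) ≈ 4.0000.
Sum = Δx · [v(3) + v(3.5) + v(4) + ...].
Sum ≈ 14.0816.

14.0816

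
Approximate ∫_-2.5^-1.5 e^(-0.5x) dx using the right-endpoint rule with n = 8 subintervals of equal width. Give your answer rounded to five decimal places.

2.66175

Δx = (-1.5 − (-2.5))/8 = 0.125.
Right endpoints: -2.375, -2.25, -2.125, -2, -1.875, -1.75, -1.625, -1.5.
f(-2.375) ≈ 3.27887, f(-2.25) ≈ 3.08022, f(-2.125) ≈ 2.89360, f(-2) ≈ 2.71828, f(-1.875) ≈ 2.55359, f(-1.75) ≈ 2.39888, f(-1.625) ≈ 2.25353, f(-1.5) ≈ 2.11700.
Sum = Δx · [f(-2.375) + f(-2.25) + f(-2.125) + ...].
Sum ≈ 2.66175.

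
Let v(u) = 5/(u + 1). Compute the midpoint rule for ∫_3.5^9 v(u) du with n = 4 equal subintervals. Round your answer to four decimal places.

Δu = (9 − 3.5)/4 = 1.375.
Midpoints: 4.1875, 5.5625, 6.9375, 8.3125.
v(4.1875) = 80/83, v(5.5625) = 16/21, v(6.9375) = 80/127, v(8.3125) = 80/149.
Sum = Δu · [v(4.1875) + v(5.5625) + v(6.9375) + v(8.3125)].
Sum ≈ 3.9773.

3.9773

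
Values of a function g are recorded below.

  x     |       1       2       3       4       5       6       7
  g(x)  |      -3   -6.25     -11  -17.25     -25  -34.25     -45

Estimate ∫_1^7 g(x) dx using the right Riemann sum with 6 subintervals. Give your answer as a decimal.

Δx = 1.
Sum = 1·[(-6.25) + (-11) + (-17.25) + (-25) + (-34.25) + (-45)] = -138.75.

-138.75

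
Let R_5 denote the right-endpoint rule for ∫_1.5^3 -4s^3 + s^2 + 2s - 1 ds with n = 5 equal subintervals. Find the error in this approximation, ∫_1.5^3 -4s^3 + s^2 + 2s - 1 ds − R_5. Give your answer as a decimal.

13.2975

Exact integral: ∫_1.5^3 f(s) ds = -62.8125.
R_5 = -76.11.
Error = -62.8125 − (-76.11) = 13.2975.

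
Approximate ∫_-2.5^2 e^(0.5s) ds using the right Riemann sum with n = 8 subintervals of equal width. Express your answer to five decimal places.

Δs = (2 − (-2.5))/8 = 0.5625.
Right endpoints: -1.9375, -1.375, -0.8125, -0.25, 0.3125, 0.875, 1.4375, 2.
f(-1.9375) ≈ 0.37956, f(-1.375) ≈ 0.50283, f(-0.8125) ≈ 0.66614, f(-0.25) ≈ 0.88250, f(0.3125) ≈ 1.16912, f(0.875) ≈ 1.54883, f(1.4375) ≈ 2.05187, f(2) ≈ 2.71828.
Sum = Δs · [f(-1.9375) + f(-1.375) + f(-0.8125) + ...].
Sum ≈ 5.57951.

5.57951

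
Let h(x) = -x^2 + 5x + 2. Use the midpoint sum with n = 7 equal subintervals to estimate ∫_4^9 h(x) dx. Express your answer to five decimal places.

-48.95408

Δx = (9 − 4)/7 = 5/7.
Midpoints: 61/14, 71/14, 81/14, 6.5, 101/14, 111/14, 121/14.
h(61/14) = 941/196, h(71/14) = 321/196, h(81/14) = -499/196, h(6.5) = -7.75, h(101/14) = -2739/196, h(111/14) = -4159/196, h(121/14) = -5779/196.
Sum = Δx · [h(61/14) + h(71/14) + h(81/14) + ...].
Sum ≈ -48.95408.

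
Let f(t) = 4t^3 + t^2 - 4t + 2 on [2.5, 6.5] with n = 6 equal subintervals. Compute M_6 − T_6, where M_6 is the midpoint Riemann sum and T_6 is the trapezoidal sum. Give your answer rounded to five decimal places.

M_6 ≈ 1760.1851852.
T_6 ≈ 1784.6296296.
M_6 − T_6 ≈ -24.44444.

-24.44444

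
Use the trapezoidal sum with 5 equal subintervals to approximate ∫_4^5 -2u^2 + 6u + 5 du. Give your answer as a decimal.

Δu = (5 − 4)/5 = 0.2.
f(4) = -3, f(4.2) = -5.08, f(4.4) = -7.32, f(4.6) = -9.72, f(4.8) = -12.28, f(5) = -15.
T_5 = (Δu/2)·[f(u_0) + 2f(u_1) + ... + 2f(u_{4}) + f(u_5)].
Sum = -8.68.

-8.68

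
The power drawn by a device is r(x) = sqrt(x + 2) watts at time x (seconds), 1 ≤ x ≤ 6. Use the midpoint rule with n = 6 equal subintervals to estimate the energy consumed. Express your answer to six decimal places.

11.624068

Δx = (6 − 1)/6 = 5/6.
Midpoints: 17/12, 2.25, 37/12, 47/12, 4.75, 67/12.
r(17/12) ≈ 1.848423, r(2.25) ≈ 2.061553, r(37/12) ≈ 2.254625, r(47/12) ≈ 2.432420, r(4.75) ≈ 2.598076, r(67/12) ≈ 2.753785.
Sum = Δx · [r(17/12) + r(2.25) + r(37/12) + ...].
Sum ≈ 11.624068.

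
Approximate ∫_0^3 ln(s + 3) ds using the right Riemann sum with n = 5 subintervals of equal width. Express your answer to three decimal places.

Δs = (3 − 0)/5 = 0.6.
Right endpoints: 0.6, 1.2, 1.8, 2.4, 3.
f(0.6) ≈ 1.281, f(1.2) ≈ 1.435, f(1.8) ≈ 1.569, f(2.4) ≈ 1.686, f(3) ≈ 1.792.
Sum = Δs · [f(0.6) + f(1.2) + f(1.8) + f(2.4) + f(3)].
Sum ≈ 4.658.

4.658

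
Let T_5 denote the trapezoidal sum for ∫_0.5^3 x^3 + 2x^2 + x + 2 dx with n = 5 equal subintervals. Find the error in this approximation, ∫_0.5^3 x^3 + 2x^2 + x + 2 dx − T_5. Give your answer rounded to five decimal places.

-0.75521

Exact integral: ∫_0.5^3 f(x) dx ≈ 47.5260417.
T_5 = 48.28125.
Error ≈ 47.5260417 − 48.28125 ≈ -0.75521.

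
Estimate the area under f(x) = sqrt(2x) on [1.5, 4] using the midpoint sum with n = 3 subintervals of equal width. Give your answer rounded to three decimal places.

5.817

Δx = (4 − 1.5)/3 = 5/6.
Midpoints: 23/12, 2.75, 43/12.
f(23/12) ≈ 1.958, f(2.75) ≈ 2.345, f(43/12) ≈ 2.677.
Sum = Δx · [f(23/12) + f(2.75) + f(43/12)].
Sum ≈ 5.817.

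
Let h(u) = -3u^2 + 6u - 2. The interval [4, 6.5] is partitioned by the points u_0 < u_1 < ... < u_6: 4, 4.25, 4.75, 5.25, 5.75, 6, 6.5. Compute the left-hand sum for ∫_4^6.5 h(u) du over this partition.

-122.703125

Subinterval widths: 0.25, 0.5, 0.5, 0.5, 0.25, 0.5.
Left endpoints: 4, 4.25, 4.75, 5.25, 5.75, 6.
h(4) = -26, h(4.25) = -30.6875, h(4.75) = -41.1875, h(5.25) = -53.1875, h(5.75) = -66.6875, h(6) = -74.
Sum = Σ Δu_i · h(u_i).
Sum = -122.703125.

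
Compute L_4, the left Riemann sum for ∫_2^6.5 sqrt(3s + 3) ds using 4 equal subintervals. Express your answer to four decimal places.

16.7171

Δs = (6.5 − 2)/4 = 1.125.
Left endpoints: 2, 3.125, 4.25, 5.375.
f(2) ≈ 3.0000, f(3.125) ≈ 3.5178, f(4.25) ≈ 3.9686, f(5.375) ≈ 4.3732.
Sum = Δs · [f(2) + f(3.125) + f(4.25) + f(5.375)].
Sum ≈ 16.7171.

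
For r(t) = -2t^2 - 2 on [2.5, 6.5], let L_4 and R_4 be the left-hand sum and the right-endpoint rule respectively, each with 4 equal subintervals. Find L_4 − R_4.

L_4 = -146.
R_4 = -218.
L_4 − R_4 = 72.

72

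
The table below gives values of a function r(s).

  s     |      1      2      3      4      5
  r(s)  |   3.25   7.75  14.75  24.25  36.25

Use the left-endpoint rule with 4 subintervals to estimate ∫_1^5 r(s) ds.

50

Δs = 1.
Sum = 1·[3.25 + 7.75 + 14.75 + 24.25] = 50.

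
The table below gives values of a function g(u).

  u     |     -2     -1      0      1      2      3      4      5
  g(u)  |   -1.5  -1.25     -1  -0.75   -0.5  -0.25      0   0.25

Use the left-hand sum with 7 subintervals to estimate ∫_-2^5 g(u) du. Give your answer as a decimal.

Δu = 1.
Sum = 1·[(-1.5) + (-1.25) + (-1) + (-0.75) + (-0.5) + (-0.25) + 0] = -5.25.

-5.25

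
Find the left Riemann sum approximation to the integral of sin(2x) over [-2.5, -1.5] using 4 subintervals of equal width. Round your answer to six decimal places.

Δx = (-1.5 − (-2.5))/4 = 0.25.
Left endpoints: -2.5, -2.25, -2, -1.75.
f(-2.5) ≈ 0.958924, f(-2.25) ≈ 0.977530, f(-2) ≈ 0.756802, f(-1.75) ≈ 0.350783.
Sum = Δx · [f(-2.5) + f(-2.25) + f(-2) + f(-1.75)].
Sum ≈ 0.761010.

0.761010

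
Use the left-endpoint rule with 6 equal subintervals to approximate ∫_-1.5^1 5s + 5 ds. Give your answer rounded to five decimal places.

6.77083

Δs = (1 − (-1.5))/6 = 5/12.
Left endpoints: -1.5, -13/12, -2/3, -0.25, 1/6, 7/12.
f(-1.5) = -2.5, f(-13/12) = -5/12, f(-2/3) = 5/3, f(-0.25) = 3.75, f(1/6) = 35/6, f(7/12) = 95/12.
Sum = Δs · [f(-1.5) + f(-13/12) + f(-2/3) + ...].
Sum ≈ 6.77083.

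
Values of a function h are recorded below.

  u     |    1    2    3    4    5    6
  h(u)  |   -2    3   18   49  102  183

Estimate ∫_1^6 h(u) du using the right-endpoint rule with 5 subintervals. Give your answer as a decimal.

Δu = 1.
Sum = 1·[3 + 18 + 49 + 102 + 183] = 355.

355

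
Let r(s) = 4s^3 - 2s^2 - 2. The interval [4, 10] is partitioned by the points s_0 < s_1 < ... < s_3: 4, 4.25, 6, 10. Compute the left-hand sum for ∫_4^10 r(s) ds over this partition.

3686.140625

Subinterval widths: 0.25, 1.75, 4.
Left endpoints: 4, 4.25, 6.
r(4) = 222, r(4.25) = 268.9375, r(6) = 790.
Sum = Σ Δs_i · r(s_i).
Sum = 3686.140625.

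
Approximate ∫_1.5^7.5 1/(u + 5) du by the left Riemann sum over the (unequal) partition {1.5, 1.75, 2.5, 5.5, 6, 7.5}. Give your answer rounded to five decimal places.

Subinterval widths: 0.25, 0.75, 3, 0.5, 1.5.
Left endpoints: 1.5, 1.75, 2.5, 5.5, 6.
f(1.5) = 2/13, f(1.75) = 4/27, f(2.5) = 2/15, f(5.5) = 2/21, f(6) = 1/11.
Sum = Σ Δu_i · f(u_i).
Sum ≈ 0.73356.

0.73356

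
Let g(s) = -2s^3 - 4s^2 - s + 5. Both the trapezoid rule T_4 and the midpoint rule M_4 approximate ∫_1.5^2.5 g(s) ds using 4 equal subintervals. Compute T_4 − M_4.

-0.25

T_4 = -30.5.
M_4 = -30.25.
T_4 − M_4 = -0.25.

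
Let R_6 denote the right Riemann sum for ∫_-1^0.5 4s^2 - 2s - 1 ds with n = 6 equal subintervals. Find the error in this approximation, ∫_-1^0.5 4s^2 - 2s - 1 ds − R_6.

Exact integral: ∫_-1^0.5 f(s) ds = 0.75.
R_6 = 0.0625.
Error = 0.75 − 0.0625 = 0.6875.

0.6875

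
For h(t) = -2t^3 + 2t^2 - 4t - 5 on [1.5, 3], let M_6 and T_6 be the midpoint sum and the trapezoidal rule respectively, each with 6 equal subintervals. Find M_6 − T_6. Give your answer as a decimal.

0.26953125

M_6 = -43.12890625.
T_6 = -43.3984375.
M_6 − T_6 = 0.26953125.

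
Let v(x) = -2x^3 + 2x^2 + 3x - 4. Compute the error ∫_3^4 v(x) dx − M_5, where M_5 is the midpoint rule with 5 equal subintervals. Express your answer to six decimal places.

Exact integral: ∫_3^4 v(x) dx ≈ -56.33333333.
M_5 = -56.27.
Error ≈ -56.33333333 − (-56.27) ≈ -0.063333.

-0.063333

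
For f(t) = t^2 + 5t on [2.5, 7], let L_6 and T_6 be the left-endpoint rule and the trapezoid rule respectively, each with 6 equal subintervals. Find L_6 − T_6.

L_6 = 191.953125.
T_6 = 216.421875.
L_6 − T_6 = -24.46875.

-24.46875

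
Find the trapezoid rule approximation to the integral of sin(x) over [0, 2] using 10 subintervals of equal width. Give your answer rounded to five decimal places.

Δx = (2 − 0)/10 = 0.2.
f(0) ≈ 0.00000, f(0.2) ≈ 0.19867, f(0.4) ≈ 0.38942, f(0.6) ≈ 0.56464, f(0.8) ≈ 0.71736, f(1) ≈ 0.84147, f(1.2) ≈ 0.93204, f(1.4) ≈ 0.98545, f(1.6) ≈ 0.99957, f(1.8) ≈ 0.97385, f(2) ≈ 0.90930.
T_10 = (Δx/2)·[f(x_0) + 2f(x_1) + ... + 2f(x_{9}) + f(x_10)].
Sum ≈ 1.41142.

1.41142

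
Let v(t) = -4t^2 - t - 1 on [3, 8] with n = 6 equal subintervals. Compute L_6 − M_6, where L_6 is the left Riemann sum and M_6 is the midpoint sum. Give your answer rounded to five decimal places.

90.27778

L_6 ≈ -587.7314815.
M_6 ≈ -678.0092593.
L_6 − M_6 ≈ 90.27778.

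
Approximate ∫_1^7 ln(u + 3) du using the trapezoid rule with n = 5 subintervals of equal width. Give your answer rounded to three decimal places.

11.463

Δu = (7 − 1)/5 = 1.2.
f(1) ≈ 1.386, f(2.2) ≈ 1.649, f(3.4) ≈ 1.856, f(4.6) ≈ 2.028, f(5.8) ≈ 2.175, f(7) ≈ 2.303.
T_5 = (Δu/2)·[f(u_0) + 2f(u_1) + ... + 2f(u_{4}) + f(u_5)].
Sum ≈ 11.463.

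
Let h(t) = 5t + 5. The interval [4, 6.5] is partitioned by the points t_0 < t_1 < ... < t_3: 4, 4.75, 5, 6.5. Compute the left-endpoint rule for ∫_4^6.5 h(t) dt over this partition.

Subinterval widths: 0.75, 0.25, 1.5.
Left endpoints: 4, 4.75, 5.
h(4) = 25, h(4.75) = 28.75, h(5) = 30.
Sum = Σ Δt_i · h(t_i).
Sum = 70.9375.

70.9375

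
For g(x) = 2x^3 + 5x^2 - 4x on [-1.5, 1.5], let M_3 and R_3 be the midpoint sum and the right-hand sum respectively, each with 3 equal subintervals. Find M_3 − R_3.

-4.5

M_3 = 10.
R_3 = 14.5.
M_3 − R_3 = -4.5.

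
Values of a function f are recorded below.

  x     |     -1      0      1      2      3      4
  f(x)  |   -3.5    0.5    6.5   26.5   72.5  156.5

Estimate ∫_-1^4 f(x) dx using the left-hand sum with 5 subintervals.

Δx = 1.
Sum = 1·[(-3.5) + 0.5 + 6.5 + 26.5 + 72.5] = 102.5.

102.5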